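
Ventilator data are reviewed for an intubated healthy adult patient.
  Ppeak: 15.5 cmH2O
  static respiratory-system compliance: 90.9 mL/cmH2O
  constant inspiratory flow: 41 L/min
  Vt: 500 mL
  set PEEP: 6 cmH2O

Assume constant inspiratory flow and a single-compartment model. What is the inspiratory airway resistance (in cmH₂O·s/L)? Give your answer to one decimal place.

Flow: 41 L/min ÷ 60 = 0.6833 L/s.
Equation of motion (constant flow): PIP = Vt/C + R·V̇ + PEEP.
R·V̇ = PIP − Vt/C − PEEP = 15.5 − 500/90.9 − 6 = 15.5 − 5.501 − 6 = 3.999 cmH2O.
R = 3.999 / 0.6833 = 5.852 cmH2O·s/L.

5.9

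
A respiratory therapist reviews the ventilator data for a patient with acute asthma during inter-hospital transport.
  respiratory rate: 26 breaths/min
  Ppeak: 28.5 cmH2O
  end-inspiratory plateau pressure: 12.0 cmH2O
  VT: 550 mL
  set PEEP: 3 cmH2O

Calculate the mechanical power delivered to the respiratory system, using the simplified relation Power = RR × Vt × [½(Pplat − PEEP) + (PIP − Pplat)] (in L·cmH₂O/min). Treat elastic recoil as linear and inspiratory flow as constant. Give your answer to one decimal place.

Per-breath work = Vt × [½(Pplat−PEEP) + (PIP−Pplat)] = 0.550 × [0.5×9.0 + 16.5] = 0.550 × 21.0 = 11.55 L·cmH2O.
Power = 26 × 11.55 = 300.3 L·cmH2O/min.

300.3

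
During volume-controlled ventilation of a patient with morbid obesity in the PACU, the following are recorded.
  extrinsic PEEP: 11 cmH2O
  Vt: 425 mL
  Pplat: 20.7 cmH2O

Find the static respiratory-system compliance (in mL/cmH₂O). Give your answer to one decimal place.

43.8

Cstat = Vt / (Pplat − PEEP) = 425 / (20.7 − 11) = 425 / 9.7 = 43.814 mL/cmH2O.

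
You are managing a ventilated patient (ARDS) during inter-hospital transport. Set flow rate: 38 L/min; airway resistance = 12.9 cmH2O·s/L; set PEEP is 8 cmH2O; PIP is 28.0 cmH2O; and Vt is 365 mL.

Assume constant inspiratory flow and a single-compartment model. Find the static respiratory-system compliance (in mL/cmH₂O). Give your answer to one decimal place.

Flow: 38 L/min ÷ 60 = 0.6333 L/s.
Equation of motion (constant flow): PIP = Vt/C + R·V̇ + PEEP.
Vt/C = PIP − R·V̇ − PEEP = 28.0 − 12.9×0.6333 − 8 = 28.0 − 8.17 − 8 = 11.83 cmH2O.
C = Vt / 11.83 = 365 / 11.83 = 30.854 mL/cmH2O.

30.9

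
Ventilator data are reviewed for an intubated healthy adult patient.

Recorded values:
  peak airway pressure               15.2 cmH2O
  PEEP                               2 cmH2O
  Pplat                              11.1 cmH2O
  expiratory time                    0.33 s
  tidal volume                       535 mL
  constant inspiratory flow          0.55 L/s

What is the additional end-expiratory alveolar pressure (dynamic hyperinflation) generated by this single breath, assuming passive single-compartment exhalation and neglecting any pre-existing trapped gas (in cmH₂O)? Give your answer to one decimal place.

4.3

R = (PIP − Pplat)/V̇ = (15.2 − 11.1) / 0.55 = 4.1/0.55 = 7.455 cmH2O·s/L.
C = Vt/(Pplat − PEEP) = 535.0 / (11.1 − 2) = 535.0/9.1 = 58.791 mL/cmH2O.
τ = R × C = 7.455 × 0.05879 L/cmH2O = 0.4383 s.
Fraction remaining = e^(−Te/τ) = e^(−0.33/0.4383) = 0.471; trapped volume = 535.0 × 0.471 = 251.99 mL.
Additional alveolar pressure from trapping ≈ V_trapped / C = 251.99 / 58.791 = 4.286 cmH2O.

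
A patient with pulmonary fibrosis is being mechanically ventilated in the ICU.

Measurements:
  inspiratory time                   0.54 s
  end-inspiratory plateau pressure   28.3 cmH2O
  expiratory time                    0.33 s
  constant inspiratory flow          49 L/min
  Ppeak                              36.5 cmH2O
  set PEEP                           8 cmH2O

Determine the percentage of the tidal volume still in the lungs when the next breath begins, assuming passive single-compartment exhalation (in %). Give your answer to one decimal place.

22.0

Flow: 49 L/min ÷ 60 = 0.8167 L/s.
Vt = flow × Ti = 0.8167 L/s × 0.54 s × 1000 mL/L = 441.02 mL.
R = (PIP − Pplat)/V̇ = (36.5 − 28.3) / 0.8167 = 8.2/0.8167 = 10.04 cmH2O·s/L.
C = Vt/(Pplat − PEEP) = 441.02 / (28.3 − 8) = 441.02/20.3 = 21.725 mL/cmH2O.
τ = R × C = 10.04 × 0.02173 L/cmH2O = 0.2182 s.
Fraction remaining at end-expiration = e^(−Te/τ) = e^(−0.33/0.2182) = 0.2204 → 22.04%.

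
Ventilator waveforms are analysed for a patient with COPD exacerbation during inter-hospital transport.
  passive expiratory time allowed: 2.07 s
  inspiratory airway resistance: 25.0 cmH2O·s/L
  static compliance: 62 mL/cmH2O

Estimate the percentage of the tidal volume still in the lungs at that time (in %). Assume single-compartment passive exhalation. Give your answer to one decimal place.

26.3

τ = R × C = 25.0 × 62 mL/cmH2O = 25.0 × 0.062 L/cmH2O = 1.55 s.
Passive exhalation: V(t)/V₀ = e^(−t/τ) = e^(−2.07/1.55) = 0.263.
Fraction remaining = 0.263 → 26.3%.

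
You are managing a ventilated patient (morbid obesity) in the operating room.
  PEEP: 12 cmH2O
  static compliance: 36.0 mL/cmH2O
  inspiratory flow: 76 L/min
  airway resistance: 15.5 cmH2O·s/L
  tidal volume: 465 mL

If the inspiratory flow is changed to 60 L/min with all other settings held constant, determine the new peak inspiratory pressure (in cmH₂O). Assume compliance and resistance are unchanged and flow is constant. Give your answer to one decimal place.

40.4

Flow: 76 L/min ÷ 60 = 1.2667 L/s.
New flow: 60 L/min ÷ 60 = 1 L/s.
PIP = Vt/C + R·V̇ + PEEP (constant-flow equation of motion).
Only the resistive term changes: ΔPIP = R × ΔV̇ = 15.5 × (1 − 1.2667) = 15.5 × -0.2667 = -4.134 cmH2O.
Original PIP = 465/36.0 + 15.5×1.2667 + 12 = 44.551 cmH2O; new PIP = 44.551 + (-4.134) = 40.417 cmH2O.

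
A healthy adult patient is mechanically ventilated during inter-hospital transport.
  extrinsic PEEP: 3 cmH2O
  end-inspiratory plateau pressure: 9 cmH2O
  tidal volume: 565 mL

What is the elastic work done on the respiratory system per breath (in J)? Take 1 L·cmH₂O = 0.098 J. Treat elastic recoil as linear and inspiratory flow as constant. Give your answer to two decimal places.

Elastic work ≈ ½ × (Pplat − PEEP) × Vt = 0.5 × (9 − 3) × 0.565 L = 0.5 × 6.0 × 0.565 = 1.695 L·cmH2O.
× 0.098 J/(L·cmH2O) → 0.1661 J.

0.17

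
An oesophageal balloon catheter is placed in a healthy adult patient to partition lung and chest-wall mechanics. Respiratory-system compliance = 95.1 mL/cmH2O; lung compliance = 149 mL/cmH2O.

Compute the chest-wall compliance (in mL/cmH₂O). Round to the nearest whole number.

1/Ccw = 1/Crs − 1/CL.
1/Ccw = 1/95.1 − 1/149 = 0.003804.
Ccw = 262.88 mL/cmH2O.

263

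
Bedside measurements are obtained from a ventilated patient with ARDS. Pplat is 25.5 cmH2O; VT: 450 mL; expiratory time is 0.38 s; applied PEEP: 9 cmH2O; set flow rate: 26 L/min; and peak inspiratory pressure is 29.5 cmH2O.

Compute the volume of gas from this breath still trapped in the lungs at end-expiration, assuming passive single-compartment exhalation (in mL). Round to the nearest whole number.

99

Flow: 26 L/min ÷ 60 = 0.4333 L/s.
R = (PIP − Pplat)/V̇ = (29.5 − 25.5) / 0.4333 = 4.0/0.4333 = 9.231 cmH2O·s/L.
C = Vt/(Pplat − PEEP) = 450.0 / (25.5 − 9) = 450.0/16.5 = 27.273 mL/cmH2O.
τ = R × C = 9.231 × 0.02727 L/cmH2O = 0.2517 s.
Fraction remaining = e^(−Te/τ) = e^(−0.38/0.2517) = 0.221.
Trapped volume = 450.0 × 0.221 = 99.45 mL.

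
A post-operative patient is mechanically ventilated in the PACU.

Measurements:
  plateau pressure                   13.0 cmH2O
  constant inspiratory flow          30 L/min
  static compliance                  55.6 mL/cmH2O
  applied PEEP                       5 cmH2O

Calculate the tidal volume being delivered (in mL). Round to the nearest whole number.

445

Vt = Cstat × (Pplat − PEEP) = 55.6 × (13.0 − 5) = 55.6 × 8.0 = 444.8 mL.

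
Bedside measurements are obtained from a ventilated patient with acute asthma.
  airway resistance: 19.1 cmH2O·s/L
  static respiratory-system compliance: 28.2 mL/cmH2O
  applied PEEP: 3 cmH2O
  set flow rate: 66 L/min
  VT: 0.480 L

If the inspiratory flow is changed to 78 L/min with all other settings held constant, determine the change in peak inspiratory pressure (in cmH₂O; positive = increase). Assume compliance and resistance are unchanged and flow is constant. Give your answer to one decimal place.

Flow: 66 L/min ÷ 60 = 1.1 L/s.
New flow: 78 L/min ÷ 60 = 1.3 L/s.
PIP = Vt/C + R·V̇ + PEEP (constant-flow equation of motion).
Only the resistive term changes: ΔPIP = R × ΔV̇ = 19.1 × (1.3 − 1.1) = 19.1 × 0.2 = 3.82 cmH2O.

3.8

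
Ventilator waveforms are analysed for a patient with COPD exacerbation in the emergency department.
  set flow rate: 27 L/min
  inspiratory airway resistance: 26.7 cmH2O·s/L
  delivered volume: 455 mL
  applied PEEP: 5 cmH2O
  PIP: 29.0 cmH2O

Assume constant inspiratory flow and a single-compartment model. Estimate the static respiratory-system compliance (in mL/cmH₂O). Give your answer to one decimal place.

Flow: 27 L/min ÷ 60 = 0.45 L/s.
Equation of motion (constant flow): PIP = Vt/C + R·V̇ + PEEP.
Vt/C = PIP − R·V̇ − PEEP = 29.0 − 26.7×0.45 − 5 = 29.0 − 12.015 − 5 = 11.985 cmH2O.
C = Vt / 11.985 = 455 / 11.985 = 37.964 mL/cmH2O.

38.0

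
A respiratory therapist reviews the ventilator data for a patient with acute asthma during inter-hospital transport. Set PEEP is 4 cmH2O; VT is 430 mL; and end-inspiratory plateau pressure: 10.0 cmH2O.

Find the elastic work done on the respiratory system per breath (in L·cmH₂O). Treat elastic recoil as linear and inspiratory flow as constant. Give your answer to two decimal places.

1.29

Elastic work ≈ ½ × (Pplat − PEEP) × Vt = 0.5 × (10.0 − 4) × 0.430 L = 0.5 × 6.0 × 0.430 = 1.29 L·cmH2O.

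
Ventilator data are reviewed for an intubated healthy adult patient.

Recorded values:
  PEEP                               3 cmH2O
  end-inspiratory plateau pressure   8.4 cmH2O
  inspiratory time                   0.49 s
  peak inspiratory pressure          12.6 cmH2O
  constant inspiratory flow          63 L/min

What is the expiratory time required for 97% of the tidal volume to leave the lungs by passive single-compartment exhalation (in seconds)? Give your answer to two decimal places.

Flow: 63 L/min ÷ 60 = 1.05 L/s.
Vt = flow × Ti = 1.05 L/s × 0.49 s × 1000 mL/L = 514.5 mL.
R = (PIP − Pplat)/V̇ = (12.6 − 8.4) / 1.05 = 4.2/1.05 = 4.0 cmH2O·s/L.
C = Vt/(Pplat − PEEP) = 514.5 / (8.4 − 3) = 514.5/5.4 = 95.278 mL/cmH2O.
τ = R × C = 4.0 × 0.09528 L/cmH2O = 0.3811 s.
t = −τ·ln(1 − 0.97) = −0.3811·ln(0.03) = 1.336 s.

1.34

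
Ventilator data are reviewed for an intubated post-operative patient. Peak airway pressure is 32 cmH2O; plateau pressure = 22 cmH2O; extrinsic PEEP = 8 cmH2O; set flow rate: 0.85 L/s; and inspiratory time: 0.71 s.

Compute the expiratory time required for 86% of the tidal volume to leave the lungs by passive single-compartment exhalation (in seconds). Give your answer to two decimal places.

Vt = flow × Ti = 0.85 L/s × 0.71 s × 1000 mL/L = 603.5 mL.
R = (PIP − Pplat)/V̇ = (32 − 22) / 0.85 = 10.0/0.85 = 11.765 cmH2O·s/L.
C = Vt/(Pplat − PEEP) = 603.5 / (22 − 8) = 603.5/14.0 = 43.107 mL/cmH2O.
τ = R × C = 11.765 × 0.04311 L/cmH2O = 0.5072 s.
t = −τ·ln(1 − 0.86) = −0.5072·ln(0.14) = 0.9972 s.

1.00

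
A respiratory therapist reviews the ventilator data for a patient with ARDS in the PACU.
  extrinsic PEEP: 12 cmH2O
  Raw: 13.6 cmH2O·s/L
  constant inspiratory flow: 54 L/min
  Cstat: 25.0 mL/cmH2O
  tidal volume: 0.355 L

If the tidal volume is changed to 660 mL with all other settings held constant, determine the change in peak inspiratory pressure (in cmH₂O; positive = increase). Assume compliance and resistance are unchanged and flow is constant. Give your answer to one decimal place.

12.2

PIP = Vt/C + R·V̇ + PEEP (constant-flow equation of motion).
Only the elastic term changes: ΔPIP = ΔVt / C = (660 − 355) / 25.0 = 12.2 cmH2O.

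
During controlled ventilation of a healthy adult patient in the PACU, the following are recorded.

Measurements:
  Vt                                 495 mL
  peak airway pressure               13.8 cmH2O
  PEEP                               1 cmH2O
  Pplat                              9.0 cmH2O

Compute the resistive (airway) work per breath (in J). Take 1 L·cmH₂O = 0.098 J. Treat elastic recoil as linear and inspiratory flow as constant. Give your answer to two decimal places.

With constant inspiratory flow the resistive pressure is constant at PIP − Pplat = 13.8 − 9.0 = 4.8 cmH2O, so resistive work = 4.8 × 0.495 = 2.376 L·cmH2O.
× 0.098 J/(L·cmH2O) → 0.2328 J.

0.23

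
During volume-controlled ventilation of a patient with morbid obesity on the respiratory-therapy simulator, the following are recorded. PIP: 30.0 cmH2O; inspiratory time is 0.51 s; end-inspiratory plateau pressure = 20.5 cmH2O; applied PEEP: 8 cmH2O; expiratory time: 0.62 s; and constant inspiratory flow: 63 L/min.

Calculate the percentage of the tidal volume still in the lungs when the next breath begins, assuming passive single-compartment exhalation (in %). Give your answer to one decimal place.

20.2

Flow: 63 L/min ÷ 60 = 1.05 L/s.
Vt = flow × Ti = 1.05 L/s × 0.51 s × 1000 mL/L = 535.5 mL.
R = (PIP − Pplat)/V̇ = (30.0 − 20.5) / 1.05 = 9.5/1.05 = 9.048 cmH2O·s/L.
C = Vt/(Pplat − PEEP) = 535.5 / (20.5 − 8) = 535.5/12.5 = 42.84 mL/cmH2O.
τ = R × C = 9.048 × 0.04284 L/cmH2O = 0.3876 s.
Fraction remaining at end-expiration = e^(−Te/τ) = e^(−0.62/0.3876) = 0.202 → 20.2%.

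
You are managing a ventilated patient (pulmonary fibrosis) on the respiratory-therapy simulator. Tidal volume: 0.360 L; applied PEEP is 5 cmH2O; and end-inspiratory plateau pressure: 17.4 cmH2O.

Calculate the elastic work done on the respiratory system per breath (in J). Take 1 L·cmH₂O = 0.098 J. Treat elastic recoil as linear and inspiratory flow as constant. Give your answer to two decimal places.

0.22

Elastic work ≈ ½ × (Pplat − PEEP) × Vt = 0.5 × (17.4 − 5) × 0.360 L = 0.5 × 12.4 × 0.360 = 2.232 L·cmH2O.
× 0.098 J/(L·cmH2O) → 0.2187 J.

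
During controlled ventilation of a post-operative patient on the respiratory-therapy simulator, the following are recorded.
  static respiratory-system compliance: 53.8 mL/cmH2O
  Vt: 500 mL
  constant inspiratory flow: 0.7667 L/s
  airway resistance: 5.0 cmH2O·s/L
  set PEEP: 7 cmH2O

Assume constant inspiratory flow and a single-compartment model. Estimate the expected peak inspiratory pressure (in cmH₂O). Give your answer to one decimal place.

Equation of motion (constant flow): PIP = Vt/C + R·V̇ + PEEP.
PIP = 500/53.8 + 5.0×0.7667 + 7 = 9.294 + 3.834 + 7 = 20.128 cmH2O.

20.1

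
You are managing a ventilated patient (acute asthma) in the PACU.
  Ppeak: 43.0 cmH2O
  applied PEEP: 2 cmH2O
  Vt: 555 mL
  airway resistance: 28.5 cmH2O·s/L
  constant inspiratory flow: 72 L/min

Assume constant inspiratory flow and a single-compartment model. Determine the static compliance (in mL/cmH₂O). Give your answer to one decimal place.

81.6

Flow: 72 L/min ÷ 60 = 1.2 L/s.
Equation of motion (constant flow): PIP = Vt/C + R·V̇ + PEEP.
Vt/C = PIP − R·V̇ − PEEP = 43.0 − 28.5×1.2 − 2 = 43.0 − 34.2 − 2 = 6.8 cmH2O.
C = Vt / 6.8 = 555 / 6.8 = 81.618 mL/cmH2O.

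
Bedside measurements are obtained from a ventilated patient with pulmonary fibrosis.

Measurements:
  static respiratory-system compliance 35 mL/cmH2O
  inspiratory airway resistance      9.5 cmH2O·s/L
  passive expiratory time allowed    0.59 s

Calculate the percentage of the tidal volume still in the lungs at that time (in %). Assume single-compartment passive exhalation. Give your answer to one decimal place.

τ = R × C = 9.5 × 35 mL/cmH2O = 9.5 × 0.035 L/cmH2O = 0.3325 s.
Passive exhalation: V(t)/V₀ = e^(−t/τ) = e^(−0.59/0.3325) = 0.1696.
Fraction remaining = 0.1696 → 16.96%.

17.0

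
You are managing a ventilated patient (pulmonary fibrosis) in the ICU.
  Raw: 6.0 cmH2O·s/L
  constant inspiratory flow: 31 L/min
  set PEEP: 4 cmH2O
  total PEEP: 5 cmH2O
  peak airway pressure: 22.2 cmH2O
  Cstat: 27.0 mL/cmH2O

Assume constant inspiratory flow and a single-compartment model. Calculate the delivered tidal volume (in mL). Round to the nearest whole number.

Flow: 31 L/min ÷ 60 = 0.5167 L/s.
Total PEEP = 5 cmH2O (set 4 + intrinsic 1); this is the baseline alveolar pressure.
Equation of motion (constant flow): PIP = Vt/C + R·V̇ + PEEP.
Vt/C = PIP − R·V̇ − PEEP = 22.2 − 3.1 − 5 = 14.1 cmH2O.
Vt = C × 14.1 = 27.0 × 14.1 = 380.7 mL.

381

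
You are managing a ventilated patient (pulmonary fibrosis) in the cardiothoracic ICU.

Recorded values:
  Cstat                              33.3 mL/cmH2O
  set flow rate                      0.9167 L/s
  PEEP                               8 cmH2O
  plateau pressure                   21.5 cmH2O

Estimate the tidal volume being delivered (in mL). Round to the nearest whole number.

Vt = Cstat × (Pplat − PEEP) = 33.3 × (21.5 − 8) = 33.3 × 13.5 = 449.55 mL.

450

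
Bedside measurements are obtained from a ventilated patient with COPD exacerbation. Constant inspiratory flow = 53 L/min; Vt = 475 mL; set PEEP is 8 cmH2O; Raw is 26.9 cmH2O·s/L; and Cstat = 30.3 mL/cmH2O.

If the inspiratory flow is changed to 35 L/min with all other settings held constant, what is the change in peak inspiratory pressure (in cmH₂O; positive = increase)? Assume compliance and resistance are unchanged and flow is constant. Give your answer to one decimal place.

Flow: 53 L/min ÷ 60 = 0.8833 L/s.
New flow: 35 L/min ÷ 60 = 0.5833 L/s.
PIP = Vt/C + R·V̇ + PEEP (constant-flow equation of motion).
Only the resistive term changes: ΔPIP = R × ΔV̇ = 26.9 × (0.5833 − 0.8833) = 26.9 × -0.3 = -8.07 cmH2O.

-8.1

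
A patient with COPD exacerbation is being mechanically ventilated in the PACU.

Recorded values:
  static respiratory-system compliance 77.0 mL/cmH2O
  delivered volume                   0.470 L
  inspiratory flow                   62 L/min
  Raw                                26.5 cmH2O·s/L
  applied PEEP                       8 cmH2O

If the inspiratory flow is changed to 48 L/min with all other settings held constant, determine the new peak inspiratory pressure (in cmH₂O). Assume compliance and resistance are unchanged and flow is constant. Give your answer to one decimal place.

Flow: 62 L/min ÷ 60 = 1.0333 L/s.
New flow: 48 L/min ÷ 60 = 0.8 L/s.
PIP = Vt/C + R·V̇ + PEEP (constant-flow equation of motion).
Only the resistive term changes: ΔPIP = R × ΔV̇ = 26.5 × (0.8 − 1.0333) = 26.5 × -0.2333 = -6.182 cmH2O.
Original PIP = 470/77.0 + 26.5×1.0333 + 8 = 41.486 cmH2O; new PIP = 41.486 + (-6.182) = 35.304 cmH2O.

35.3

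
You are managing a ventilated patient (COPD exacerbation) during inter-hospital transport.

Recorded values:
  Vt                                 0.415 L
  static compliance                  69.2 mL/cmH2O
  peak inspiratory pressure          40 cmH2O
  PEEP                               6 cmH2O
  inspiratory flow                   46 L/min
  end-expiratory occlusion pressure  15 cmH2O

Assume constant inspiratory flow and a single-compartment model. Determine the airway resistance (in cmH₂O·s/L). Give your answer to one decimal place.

24.8

Flow: 46 L/min ÷ 60 = 0.7667 L/s.
Total PEEP = 15 cmH2O (set 6 + intrinsic 9); this is the baseline alveolar pressure.
Equation of motion (constant flow): PIP = Vt/C + R·V̇ + PEEP.
R·V̇ = PIP − Vt/C − PEEP = 40 − 415/69.2 − 15 = 40 − 5.997 − 15 = 19.003 cmH2O.
R = 19.003 / 0.7667 = 24.785 cmH2O·s/L.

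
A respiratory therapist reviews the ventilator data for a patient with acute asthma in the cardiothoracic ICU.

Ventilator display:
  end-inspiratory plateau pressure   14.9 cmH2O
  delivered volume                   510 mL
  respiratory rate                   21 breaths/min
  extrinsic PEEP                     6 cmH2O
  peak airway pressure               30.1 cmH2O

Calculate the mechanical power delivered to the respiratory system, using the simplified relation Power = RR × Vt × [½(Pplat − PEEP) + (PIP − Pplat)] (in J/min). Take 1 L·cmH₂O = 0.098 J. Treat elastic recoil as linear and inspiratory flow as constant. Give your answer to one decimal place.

20.6

Per-breath work = Vt × [½(Pplat−PEEP) + (PIP−Pplat)] = 0.510 × [0.5×8.9 + 15.2] = 0.510 × 19.65 = 10.022 L·cmH2O.
Power = 21 × 10.022 = 210.46 L·cmH2O/min.
× 0.098 J/(L·cmH2O) → 20.625 J/min.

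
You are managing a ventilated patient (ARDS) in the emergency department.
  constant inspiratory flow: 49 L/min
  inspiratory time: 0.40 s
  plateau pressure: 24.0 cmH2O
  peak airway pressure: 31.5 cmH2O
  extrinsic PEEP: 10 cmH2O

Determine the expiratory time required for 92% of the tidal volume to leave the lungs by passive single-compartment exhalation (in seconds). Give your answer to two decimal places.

0.54

Flow: 49 L/min ÷ 60 = 0.8167 L/s.
Vt = flow × Ti = 0.8167 L/s × 0.40 s × 1000 mL/L = 326.68 mL.
R = (PIP − Pplat)/V̇ = (31.5 − 24.0) / 0.8167 = 7.5/0.8167 = 9.183 cmH2O·s/L.
C = Vt/(Pplat − PEEP) = 326.68 / (24.0 − 10) = 326.68/14.0 = 23.334 mL/cmH2O.
τ = R × C = 9.183 × 0.02333 L/cmH2O = 0.2142 s.
t = −τ·ln(1 − 0.92) = −0.2142·ln(0.08) = 0.541 s.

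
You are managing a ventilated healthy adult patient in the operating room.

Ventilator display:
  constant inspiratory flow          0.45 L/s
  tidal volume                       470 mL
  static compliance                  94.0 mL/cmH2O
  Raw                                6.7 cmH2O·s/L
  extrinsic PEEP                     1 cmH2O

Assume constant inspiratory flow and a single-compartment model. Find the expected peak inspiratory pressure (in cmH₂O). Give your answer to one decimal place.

9.0

Equation of motion (constant flow): PIP = Vt/C + R·V̇ + PEEP.
PIP = 470/94.0 + 6.7×0.45 + 1 = 5.0 + 3.015 + 1 = 9.015 cmH2O.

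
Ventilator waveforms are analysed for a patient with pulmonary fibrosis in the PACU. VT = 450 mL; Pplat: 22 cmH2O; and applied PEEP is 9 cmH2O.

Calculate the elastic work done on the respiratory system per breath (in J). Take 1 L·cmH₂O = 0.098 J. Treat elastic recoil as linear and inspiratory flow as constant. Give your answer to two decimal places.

Elastic work ≈ ½ × (Pplat − PEEP) × Vt = 0.5 × (22 − 9) × 0.450 L = 0.5 × 13.0 × 0.450 = 2.925 L·cmH2O.
× 0.098 J/(L·cmH2O) → 0.2867 J.

0.29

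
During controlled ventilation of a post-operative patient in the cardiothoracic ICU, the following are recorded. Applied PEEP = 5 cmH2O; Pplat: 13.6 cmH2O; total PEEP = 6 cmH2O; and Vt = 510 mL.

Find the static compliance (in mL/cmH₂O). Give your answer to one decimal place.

67.1

End-expiratory occlusion gives total PEEP = 6 cmH2O (intrinsic PEEP = 6 − 5 = 1). Use total PEEP for the elastic gradient.
Cstat = Vt / (Pplat − PEEPtotal) = 510 / (13.6 − 6) = 510 / 7.6 = 67.105 mL/cmH2O.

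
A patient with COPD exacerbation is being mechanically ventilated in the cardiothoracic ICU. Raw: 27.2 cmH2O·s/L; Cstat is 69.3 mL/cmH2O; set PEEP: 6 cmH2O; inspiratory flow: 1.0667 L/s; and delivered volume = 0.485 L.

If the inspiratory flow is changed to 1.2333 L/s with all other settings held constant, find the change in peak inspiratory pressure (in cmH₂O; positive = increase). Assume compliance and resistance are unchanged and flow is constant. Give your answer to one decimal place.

PIP = Vt/C + R·V̇ + PEEP (constant-flow equation of motion).
Only the resistive term changes: ΔPIP = R × ΔV̇ = 27.2 × (1.2333 − 1.0667) = 27.2 × 0.1666 = 4.532 cmH2O.

4.5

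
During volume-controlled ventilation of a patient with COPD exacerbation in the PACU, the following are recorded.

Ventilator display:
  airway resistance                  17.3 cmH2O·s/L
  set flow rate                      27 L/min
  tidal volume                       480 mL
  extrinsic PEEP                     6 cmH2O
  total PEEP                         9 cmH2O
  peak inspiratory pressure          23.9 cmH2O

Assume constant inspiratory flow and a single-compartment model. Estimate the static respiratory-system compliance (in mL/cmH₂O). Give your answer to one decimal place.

Flow: 27 L/min ÷ 60 = 0.45 L/s.
Total PEEP = 9 cmH2O (set 6 + intrinsic 3); this is the baseline alveolar pressure.
Equation of motion (constant flow): PIP = Vt/C + R·V̇ + PEEP.
Vt/C = PIP − R·V̇ − PEEP = 23.9 − 17.3×0.45 − 9 = 23.9 − 7.785 − 9 = 7.115 cmH2O.
C = Vt / 7.115 = 480 / 7.115 = 67.463 mL/cmH2O.

67.5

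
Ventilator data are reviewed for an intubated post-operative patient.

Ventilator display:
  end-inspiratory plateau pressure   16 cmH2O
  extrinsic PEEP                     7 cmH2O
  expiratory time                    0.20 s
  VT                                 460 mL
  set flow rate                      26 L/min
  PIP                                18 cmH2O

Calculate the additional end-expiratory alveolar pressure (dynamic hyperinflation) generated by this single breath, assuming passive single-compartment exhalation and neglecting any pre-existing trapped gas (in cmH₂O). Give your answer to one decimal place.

Flow: 26 L/min ÷ 60 = 0.4333 L/s.
R = (PIP − Pplat)/V̇ = (18 − 16) / 0.4333 = 2.0/0.4333 = 4.616 cmH2O·s/L.
C = Vt/(Pplat − PEEP) = 460.0 / (16 − 7) = 460.0/9.0 = 51.111 mL/cmH2O.
τ = R × C = 4.616 × 0.05111 L/cmH2O = 0.2359 s.
Fraction remaining = e^(−Te/τ) = e^(−0.20/0.2359) = 0.4283; trapped volume = 460.0 × 0.4283 = 197.02 mL.
Additional alveolar pressure from trapping ≈ V_trapped / C = 197.02 / 51.111 = 3.855 cmH2O.

3.9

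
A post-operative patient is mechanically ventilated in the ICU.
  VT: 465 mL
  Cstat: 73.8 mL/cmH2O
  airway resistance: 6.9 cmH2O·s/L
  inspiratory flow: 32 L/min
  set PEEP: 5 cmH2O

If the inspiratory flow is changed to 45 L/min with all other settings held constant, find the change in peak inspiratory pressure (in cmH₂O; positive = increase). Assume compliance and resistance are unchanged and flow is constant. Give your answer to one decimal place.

1.5

Flow: 32 L/min ÷ 60 = 0.5333 L/s.
New flow: 45 L/min ÷ 60 = 0.75 L/s.
PIP = Vt/C + R·V̇ + PEEP (constant-flow equation of motion).
Only the resistive term changes: ΔPIP = R × ΔV̇ = 6.9 × (0.75 − 0.5333) = 6.9 × 0.2167 = 1.495 cmH2O.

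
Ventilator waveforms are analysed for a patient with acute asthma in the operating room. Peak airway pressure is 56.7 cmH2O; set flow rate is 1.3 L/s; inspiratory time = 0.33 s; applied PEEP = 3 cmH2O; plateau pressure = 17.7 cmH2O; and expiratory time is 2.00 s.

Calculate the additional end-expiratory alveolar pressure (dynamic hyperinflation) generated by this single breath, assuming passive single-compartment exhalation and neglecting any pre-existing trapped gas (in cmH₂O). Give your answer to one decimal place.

1.5

Vt = flow × Ti = 1.3 L/s × 0.33 s × 1000 mL/L = 429.0 mL.
R = (PIP − Pplat)/V̇ = (56.7 − 17.7) / 1.3 = 39.0/1.3 = 30.0 cmH2O·s/L.
C = Vt/(Pplat − PEEP) = 429.0 / (17.7 − 3) = 429.0/14.7 = 29.184 mL/cmH2O.
τ = R × C = 30.0 × 0.02918 L/cmH2O = 0.8754 s.
Fraction remaining = e^(−Te/τ) = e^(−2.00/0.8754) = 0.1018; trapped volume = 429.0 × 0.1018 = 43.672 mL.
Additional alveolar pressure from trapping ≈ V_trapped / C = 43.672 / 29.184 = 1.496 cmH2O.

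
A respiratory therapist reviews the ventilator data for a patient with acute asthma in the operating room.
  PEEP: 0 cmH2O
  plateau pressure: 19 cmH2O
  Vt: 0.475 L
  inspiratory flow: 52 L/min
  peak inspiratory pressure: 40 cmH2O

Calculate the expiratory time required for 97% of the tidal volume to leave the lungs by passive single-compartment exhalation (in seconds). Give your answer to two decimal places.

Flow: 52 L/min ÷ 60 = 0.8667 L/s.
R = (PIP − Pplat)/V̇ = (40 − 19) / 0.8667 = 21.0/0.8667 = 24.23 cmH2O·s/L.
C = Vt/(Pplat − PEEP) = 475.0 / (19 − 0) = 475.0/19.0 = 25.0 mL/cmH2O.
τ = R × C = 24.23 × 0.025 L/cmH2O = 0.6058 s.
t = −τ·ln(1 − 0.97) = −0.6058·ln(0.03) = 2.124 s.

2.12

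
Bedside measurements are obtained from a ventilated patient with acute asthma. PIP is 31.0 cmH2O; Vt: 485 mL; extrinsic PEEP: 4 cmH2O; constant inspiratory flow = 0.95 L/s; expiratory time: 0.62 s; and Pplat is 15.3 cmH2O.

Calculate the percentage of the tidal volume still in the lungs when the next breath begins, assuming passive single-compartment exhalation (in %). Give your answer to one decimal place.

R = (PIP − Pplat)/V̇ = (31.0 − 15.3) / 0.95 = 15.7/0.95 = 16.526 cmH2O·s/L.
C = Vt/(Pplat − PEEP) = 485.0 / (15.3 − 4) = 485.0/11.3 = 42.92 mL/cmH2O.
τ = R × C = 16.526 × 0.04292 L/cmH2O = 0.7093 s.
Fraction remaining at end-expiration = e^(−Te/τ) = e^(−0.62/0.7093) = 0.4172 → 41.72%.

41.7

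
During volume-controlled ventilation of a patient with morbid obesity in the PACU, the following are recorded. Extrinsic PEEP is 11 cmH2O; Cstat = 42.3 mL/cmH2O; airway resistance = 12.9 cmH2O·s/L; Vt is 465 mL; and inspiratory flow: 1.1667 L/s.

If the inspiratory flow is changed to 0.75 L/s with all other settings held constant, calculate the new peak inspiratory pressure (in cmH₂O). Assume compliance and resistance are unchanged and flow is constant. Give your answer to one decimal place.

31.7

PIP = Vt/C + R·V̇ + PEEP (constant-flow equation of motion).
Only the resistive term changes: ΔPIP = R × ΔV̇ = 12.9 × (0.75 − 1.1667) = 12.9 × -0.4167 = -5.375 cmH2O.
Original PIP = 465/42.3 + 12.9×1.1667 + 11 = 37.043 cmH2O; new PIP = 37.043 + (-5.375) = 31.668 cmH2O.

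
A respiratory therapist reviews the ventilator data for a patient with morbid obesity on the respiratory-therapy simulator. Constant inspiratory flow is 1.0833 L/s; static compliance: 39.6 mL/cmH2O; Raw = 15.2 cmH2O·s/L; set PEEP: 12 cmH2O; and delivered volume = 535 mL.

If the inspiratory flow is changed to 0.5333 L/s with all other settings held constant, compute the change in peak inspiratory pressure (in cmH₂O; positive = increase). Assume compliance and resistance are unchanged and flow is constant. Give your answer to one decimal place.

PIP = Vt/C + R·V̇ + PEEP (constant-flow equation of motion).
Only the resistive term changes: ΔPIP = R × ΔV̇ = 15.2 × (0.5333 − 1.0833) = 15.2 × -0.55 = -8.36 cmH2O.

-8.4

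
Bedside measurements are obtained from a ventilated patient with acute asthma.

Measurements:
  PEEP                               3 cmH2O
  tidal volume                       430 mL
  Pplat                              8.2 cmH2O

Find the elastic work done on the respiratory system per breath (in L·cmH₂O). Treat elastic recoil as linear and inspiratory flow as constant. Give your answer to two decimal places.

Elastic work ≈ ½ × (Pplat − PEEP) × Vt = 0.5 × (8.2 − 3) × 0.430 L = 0.5 × 5.2 × 0.430 = 1.118 L·cmH2O.

1.12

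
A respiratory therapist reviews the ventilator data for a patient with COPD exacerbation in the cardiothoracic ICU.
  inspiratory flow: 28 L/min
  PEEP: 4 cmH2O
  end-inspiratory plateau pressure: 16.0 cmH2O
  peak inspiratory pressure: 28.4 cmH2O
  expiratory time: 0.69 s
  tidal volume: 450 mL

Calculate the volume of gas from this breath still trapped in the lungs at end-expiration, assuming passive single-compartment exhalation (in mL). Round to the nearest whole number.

225

Flow: 28 L/min ÷ 60 = 0.4667 L/s.
R = (PIP − Pplat)/V̇ = (28.4 − 16.0) / 0.4667 = 12.4/0.4667 = 26.57 cmH2O·s/L.
C = Vt/(Pplat − PEEP) = 450.0 / (16.0 − 4) = 450.0/12.0 = 37.5 mL/cmH2O.
τ = R × C = 26.57 × 0.0375 L/cmH2O = 0.9964 s.
Fraction remaining = e^(−Te/τ) = e^(−0.69/0.9964) = 0.5003.
Trapped volume = 450.0 × 0.5003 = 225.14 mL.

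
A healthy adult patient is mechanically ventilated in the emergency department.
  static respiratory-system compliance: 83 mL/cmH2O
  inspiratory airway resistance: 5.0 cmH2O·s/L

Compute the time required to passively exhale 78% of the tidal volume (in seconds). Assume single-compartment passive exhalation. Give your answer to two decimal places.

τ = R × C = 5.0 × 83 mL/cmH2O = 5.0 × 0.083 L/cmH2O = 0.415 s.
Exhaled fraction f = 1 − e^(−t/τ) → t = −τ·ln(1 − f) = −0.415·ln(0.22) = 0.6284 s.

0.63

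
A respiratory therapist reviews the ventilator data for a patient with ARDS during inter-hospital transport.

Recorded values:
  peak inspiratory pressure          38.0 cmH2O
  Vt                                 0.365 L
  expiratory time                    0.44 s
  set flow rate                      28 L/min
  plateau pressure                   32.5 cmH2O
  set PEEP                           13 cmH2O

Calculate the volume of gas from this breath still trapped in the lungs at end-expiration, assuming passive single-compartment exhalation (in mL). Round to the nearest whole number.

Flow: 28 L/min ÷ 60 = 0.4667 L/s.
R = (PIP − Pplat)/V̇ = (38.0 − 32.5) / 0.4667 = 5.5/0.4667 = 11.785 cmH2O·s/L.
C = Vt/(Pplat − PEEP) = 365.0 / (32.5 − 13) = 365.0/19.5 = 18.718 mL/cmH2O.
τ = R × C = 11.785 × 0.01872 L/cmH2O = 0.2206 s.
Fraction remaining = e^(−Te/τ) = e^(−0.44/0.2206) = 0.1361.
Trapped volume = 365.0 × 0.1361 = 49.677 mL.

50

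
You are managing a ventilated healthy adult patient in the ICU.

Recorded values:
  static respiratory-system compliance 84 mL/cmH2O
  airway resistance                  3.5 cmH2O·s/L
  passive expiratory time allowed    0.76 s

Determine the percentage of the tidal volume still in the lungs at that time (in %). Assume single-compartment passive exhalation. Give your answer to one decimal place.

7.5

τ = R × C = 3.5 × 84 mL/cmH2O = 3.5 × 0.084 L/cmH2O = 0.294 s.
Passive exhalation: V(t)/V₀ = e^(−t/τ) = e^(−0.76/0.294) = 0.07539.
Fraction remaining = 0.07539 → 7.539%.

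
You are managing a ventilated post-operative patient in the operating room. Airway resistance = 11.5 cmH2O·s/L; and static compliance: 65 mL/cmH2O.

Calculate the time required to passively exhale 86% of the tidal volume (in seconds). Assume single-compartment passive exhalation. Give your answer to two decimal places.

τ = R × C = 11.5 × 65 mL/cmH2O = 11.5 × 0.065 L/cmH2O = 0.7475 s.
Exhaled fraction f = 1 − e^(−t/τ) → t = −τ·ln(1 − f) = −0.7475·ln(0.14) = 1.47 s.

1.47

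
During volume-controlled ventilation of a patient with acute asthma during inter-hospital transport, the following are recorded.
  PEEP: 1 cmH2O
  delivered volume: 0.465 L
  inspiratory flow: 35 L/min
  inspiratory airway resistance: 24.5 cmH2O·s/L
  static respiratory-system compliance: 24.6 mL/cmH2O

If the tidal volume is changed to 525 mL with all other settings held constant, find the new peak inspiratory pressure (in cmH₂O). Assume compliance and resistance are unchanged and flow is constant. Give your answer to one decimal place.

36.6

Flow: 35 L/min ÷ 60 = 0.5833 L/s.
PIP = Vt/C + R·V̇ + PEEP (constant-flow equation of motion).
Only the elastic term changes: ΔPIP = ΔVt / C = (525 − 465) / 24.6 = 2.439 cmH2O.
Original PIP = 465/24.6 + 24.5×0.5833 + 1 = 34.193 cmH2O; new PIP = 34.193 + (2.439) = 36.632 cmH2O.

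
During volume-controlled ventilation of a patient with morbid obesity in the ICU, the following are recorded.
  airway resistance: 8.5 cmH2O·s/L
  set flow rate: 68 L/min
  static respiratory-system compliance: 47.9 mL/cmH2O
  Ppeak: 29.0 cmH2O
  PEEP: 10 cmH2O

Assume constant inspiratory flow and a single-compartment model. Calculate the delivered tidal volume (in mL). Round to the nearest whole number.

449

Flow: 68 L/min ÷ 60 = 1.1333 L/s.
Equation of motion (constant flow): PIP = Vt/C + R·V̇ + PEEP.
Vt/C = PIP − R·V̇ − PEEP = 29.0 − 9.633 − 10 = 9.367 cmH2O.
Vt = C × 9.367 = 47.9 × 9.367 = 448.68 mL.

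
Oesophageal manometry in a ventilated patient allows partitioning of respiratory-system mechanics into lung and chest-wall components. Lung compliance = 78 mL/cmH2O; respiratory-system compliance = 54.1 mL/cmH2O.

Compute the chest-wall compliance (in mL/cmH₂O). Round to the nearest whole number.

177

1/Ccw = 1/Crs − 1/CL.
1/Ccw = 1/54.1 − 1/78 = 0.005664.
Ccw = 176.55 mL/cmH2O.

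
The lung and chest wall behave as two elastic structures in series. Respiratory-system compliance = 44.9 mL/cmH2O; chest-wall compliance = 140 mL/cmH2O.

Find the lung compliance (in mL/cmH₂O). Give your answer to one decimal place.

1/CL = 1/Crs − 1/Ccw.
1/CL = 1/44.9 − 1/140 = 0.01513.
CL = 66.094 mL/cmH2O.

66.1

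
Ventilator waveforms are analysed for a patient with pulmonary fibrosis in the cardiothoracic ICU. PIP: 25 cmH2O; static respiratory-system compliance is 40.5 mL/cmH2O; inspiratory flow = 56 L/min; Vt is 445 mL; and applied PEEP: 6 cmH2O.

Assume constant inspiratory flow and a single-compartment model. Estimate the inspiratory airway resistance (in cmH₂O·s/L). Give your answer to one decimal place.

8.6

Flow: 56 L/min ÷ 60 = 0.9333 L/s.
Equation of motion (constant flow): PIP = Vt/C + R·V̇ + PEEP.
R·V̇ = PIP − Vt/C − PEEP = 25 − 445/40.5 − 6 = 25 − 10.988 − 6 = 8.012 cmH2O.
R = 8.012 / 0.9333 = 8.585 cmH2O·s/L.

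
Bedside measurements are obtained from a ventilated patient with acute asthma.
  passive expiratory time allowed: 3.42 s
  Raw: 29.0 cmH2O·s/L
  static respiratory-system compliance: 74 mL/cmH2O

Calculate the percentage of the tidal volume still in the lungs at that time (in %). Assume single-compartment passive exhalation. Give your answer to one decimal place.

τ = R × C = 29.0 × 74 mL/cmH2O = 29.0 × 0.074 L/cmH2O = 2.146 s.
Passive exhalation: V(t)/V₀ = e^(−t/τ) = e^(−3.42/2.146) = 0.2032.
Fraction remaining = 0.2032 → 20.32%.

20.3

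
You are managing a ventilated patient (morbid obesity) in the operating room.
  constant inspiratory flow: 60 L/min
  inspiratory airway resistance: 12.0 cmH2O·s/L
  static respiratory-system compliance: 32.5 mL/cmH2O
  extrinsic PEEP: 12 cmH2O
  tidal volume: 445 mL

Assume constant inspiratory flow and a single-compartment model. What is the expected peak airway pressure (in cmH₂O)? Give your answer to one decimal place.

Flow: 60 L/min ÷ 60 = 1 L/s.
Equation of motion (constant flow): PIP = Vt/C + R·V̇ + PEEP.
PIP = 445/32.5 + 12.0×1 + 12 = 13.692 + 12.0 + 12 = 37.692 cmH2O.

37.7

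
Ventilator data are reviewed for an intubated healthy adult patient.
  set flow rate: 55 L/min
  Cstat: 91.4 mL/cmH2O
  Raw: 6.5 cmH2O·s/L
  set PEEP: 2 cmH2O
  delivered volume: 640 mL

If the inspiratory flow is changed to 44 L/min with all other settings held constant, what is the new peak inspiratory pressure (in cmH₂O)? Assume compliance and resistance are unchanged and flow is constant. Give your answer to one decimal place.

13.8

Flow: 55 L/min ÷ 60 = 0.9167 L/s.
New flow: 44 L/min ÷ 60 = 0.7333 L/s.
PIP = Vt/C + R·V̇ + PEEP (constant-flow equation of motion).
Only the resistive term changes: ΔPIP = R × ΔV̇ = 6.5 × (0.7333 − 0.9167) = 6.5 × -0.1834 = -1.192 cmH2O.
Original PIP = 640/91.4 + 6.5×0.9167 + 2 = 14.961 cmH2O; new PIP = 14.961 + (-1.192) = 13.769 cmH2O.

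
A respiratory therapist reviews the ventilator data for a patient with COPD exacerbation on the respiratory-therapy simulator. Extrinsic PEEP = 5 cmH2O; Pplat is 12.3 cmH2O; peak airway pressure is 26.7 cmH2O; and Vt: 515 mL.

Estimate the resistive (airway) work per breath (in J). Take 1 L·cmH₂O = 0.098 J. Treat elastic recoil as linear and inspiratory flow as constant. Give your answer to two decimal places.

0.73

With constant inspiratory flow the resistive pressure is constant at PIP − Pplat = 26.7 − 12.3 = 14.4 cmH2O, so resistive work = 14.4 × 0.515 = 7.416 L·cmH2O.
× 0.098 J/(L·cmH2O) → 0.7268 J.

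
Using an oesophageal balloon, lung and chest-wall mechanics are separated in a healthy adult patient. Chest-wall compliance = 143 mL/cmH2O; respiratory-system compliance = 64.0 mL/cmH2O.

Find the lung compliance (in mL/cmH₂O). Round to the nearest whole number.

1/CL = 1/Crs − 1/Ccw.
1/CL = 1/64.0 − 1/143 = 0.008632.
CL = 115.85 mL/cmH2O.

116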